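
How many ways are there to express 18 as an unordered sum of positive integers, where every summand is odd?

A partial list (first 12 by largest part):
1 + 17
3 + 15
1 + 1 + 1 + 15
5 + 13
1 + 1 + 3 + 13
1 + 1 + 1 + 1 + 1 + 13
7 + 11
1 + 1 + 5 + 11
1 + 3 + 3 + 11
1 + 1 + 1 + 1 + 3 + 11
1 + 1 + 1 + 1 + 1 + 1 + 1 + 11
9 + 9
…and 34 more, for 46 total.

46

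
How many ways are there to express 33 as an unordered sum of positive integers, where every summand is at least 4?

225

Systematic enumeration (by largest part, then next-largest, …) yields 225.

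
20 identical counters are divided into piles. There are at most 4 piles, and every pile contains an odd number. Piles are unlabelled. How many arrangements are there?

The partitions of 20 that satisfy the conditions:
19+1
17+3
17+1+1+1
15+5
15+3+1+1
13+7
13+5+1+1
13+3+3+1
11+9
11+7+1+1
11+5+3+1
11+3+3+3
9+9+1+1
9+7+3+1
9+5+5+1
9+5+3+3
7+7+5+1
7+7+3+3
7+5+5+3
5+5+5+5
That's 20 in total.

20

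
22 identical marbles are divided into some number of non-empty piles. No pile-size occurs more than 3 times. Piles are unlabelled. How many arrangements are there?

Counting exhaustively, 484 partitions satisfy the conditions.

484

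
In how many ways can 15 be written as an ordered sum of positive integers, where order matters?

16384

The number of compositions of n is 2^(n−1); here 2^14 = 16384.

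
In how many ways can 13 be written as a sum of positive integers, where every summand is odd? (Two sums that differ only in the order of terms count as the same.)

The partitions of 13 that satisfy the conditions:
13
11+1+1
9+3+1
9+1+1+1+1
7+5+1
7+3+3
7+3+1+1+1
7+1+1+1+1+1+1
5+5+3
5+5+1+1+1
5+3+3+1+1
5+3+1+1+1+1+1
5+1+1+1+1+1+1+1+1
3+3+3+3+1
3+3+3+1+1+1+1
3+3+1+1+1+1+1+1+1
3+1+1+1+1+1+1+1+1+1+1
1+1+1+1+1+1+1+1+1+1+1+1+1
Counting gives 18.

18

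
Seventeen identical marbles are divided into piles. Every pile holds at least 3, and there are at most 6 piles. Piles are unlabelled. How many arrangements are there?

25

Enumerating:
17
3+14
4+13
5+12
6+11
3+3+11
7+10
3+4+10
8+9
3+5+9
4+4+9
3+6+8
4+5+8
3+3+3+8
3+7+7
4+6+7
5+5+7
3+3+4+7
5+6+6
3+3+5+6
3+4+4+6
3+4+5+5
4+4+4+5
3+3+3+3+5
3+3+3+4+4
Counting gives 25.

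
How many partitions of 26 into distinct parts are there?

There are 165 such partitions.

165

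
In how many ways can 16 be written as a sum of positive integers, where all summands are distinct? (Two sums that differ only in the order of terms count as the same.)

32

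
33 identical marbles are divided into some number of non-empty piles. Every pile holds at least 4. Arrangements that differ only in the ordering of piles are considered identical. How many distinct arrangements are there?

225

Direct enumeration gives 225 partitions.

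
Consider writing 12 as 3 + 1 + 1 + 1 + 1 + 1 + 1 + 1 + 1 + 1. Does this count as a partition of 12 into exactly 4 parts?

The parts sum to 12, and the condition 'there are exactly 4 summands' is violated.

No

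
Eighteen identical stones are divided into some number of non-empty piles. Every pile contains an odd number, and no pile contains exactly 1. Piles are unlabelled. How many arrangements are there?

8

Listing the qualifying partitions of 18:
15 + 3
13 + 5
11 + 7
9 + 9
9 + 3 + 3 + 3
7 + 5 + 3 + 3
5 + 5 + 5 + 3
3 + 3 + 3 + 3 + 3 + 3
That's 8 in total.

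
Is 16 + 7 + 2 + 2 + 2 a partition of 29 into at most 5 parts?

The parts sum to 29, and the condition 'there are at most 5 summands' holds.

Yes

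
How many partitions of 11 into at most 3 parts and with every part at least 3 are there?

6

Listing the qualifying partitions of 11:
11
8+3
7+4
6+5
5+3+3
4+4+3
That's 6 in total.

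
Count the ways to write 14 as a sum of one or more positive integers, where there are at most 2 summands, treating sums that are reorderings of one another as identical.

8

Enumerating:
14
13 + 1
12 + 2
11 + 3
10 + 4
9 + 5
8 + 6
7 + 7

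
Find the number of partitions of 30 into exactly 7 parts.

There are 618 such partitions.

618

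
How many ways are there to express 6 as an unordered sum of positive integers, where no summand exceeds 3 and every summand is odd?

Listing the qualifying partitions of 6:
3,3
3,1,1,1
1,1,1,1,1,1

3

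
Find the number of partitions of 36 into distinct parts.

Enumerating by decreasing first part gives 668 partitions in all.

668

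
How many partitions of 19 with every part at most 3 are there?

40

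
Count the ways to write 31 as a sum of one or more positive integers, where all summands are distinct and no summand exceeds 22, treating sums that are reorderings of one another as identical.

Enumerating by decreasing first part gives 315 partitions in all.

315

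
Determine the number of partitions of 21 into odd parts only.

76

Direct enumeration gives 76 partitions.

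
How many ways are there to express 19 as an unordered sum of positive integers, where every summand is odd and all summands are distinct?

Enumerating:
19
1,3,15
1,5,13
1,7,11
3,5,11
3,7,9

6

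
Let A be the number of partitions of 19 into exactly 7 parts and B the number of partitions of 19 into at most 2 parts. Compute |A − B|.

Partitions of 19 into exactly 7 parts: 65.
Partitions of 19 into at most 2 parts: 10.
|65 − 10| = 55.

55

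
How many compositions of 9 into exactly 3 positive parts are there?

28

A composition of 9 into 3 positive parts is chosen by placing 2 dividers among the 8 gaps between 9 units: C(8,2) = 28.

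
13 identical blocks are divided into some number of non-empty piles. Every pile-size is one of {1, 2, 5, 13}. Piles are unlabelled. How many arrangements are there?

15

The partitions of 13 that satisfy the conditions:
13
1, 2, 5, 5
1, 1, 1, 5, 5
2, 2, 2, 2, 5
1, 1, 2, 2, 2, 5
1, 1, 1, 1, 2, 2, 5
1, 1, 1, 1, 1, 1, 2, 5
1, 1, 1, 1, 1, 1, 1, 1, 5
1, 2, 2, 2, 2, 2, 2
1, 1, 1, 2, 2, 2, 2, 2
1, 1, 1, 1, 1, 2, 2, 2, 2
1, 1, 1, 1, 1, 1, 1, 2, 2, 2
1, 1, 1, 1, 1, 1, 1, 1, 1, 2, 2
1, 1, 1, 1, 1, 1, 1, 1, 1, 1, 1, 2
1, 1, 1, 1, 1, 1, 1, 1, 1, 1, 1, 1, 1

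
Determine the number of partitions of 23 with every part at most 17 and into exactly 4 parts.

90

Systematic enumeration (by largest part, then next-largest, …) yields 90.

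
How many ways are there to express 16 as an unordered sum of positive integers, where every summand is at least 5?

6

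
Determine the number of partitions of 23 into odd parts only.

A full systematic count gives 104.

104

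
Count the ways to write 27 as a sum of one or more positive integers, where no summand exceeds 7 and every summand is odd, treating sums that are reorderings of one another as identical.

67

A partial list (first 12 by largest part):
7 + 7 + 7 + 5 + 1
7 + 7 + 7 + 3 + 3
7 + 7 + 7 + 3 + 1 + 1 + 1
7 + 7 + 7 + 1 + 1 + 1 + 1 + 1 + 1
7 + 7 + 5 + 5 + 3
7 + 7 + 5 + 5 + 1 + 1 + 1
7 + 7 + 5 + 3 + 3 + 1 + 1
7 + 7 + 5 + 3 + 1 + 1 + 1 + 1 + 1
7 + 7 + 5 + 1 + 1 + 1 + 1 + 1 + 1 + 1 + 1
7 + 7 + 3 + 3 + 3 + 3 + 1
7 + 7 + 3 + 3 + 3 + 1 + 1 + 1 + 1
7 + 7 + 3 + 3 + 1 + 1 + 1 + 1 + 1 + 1 + 1
…and 55 more, for 67 total.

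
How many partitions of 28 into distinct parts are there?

Counting exhaustively, 222 partitions satisfy the conditions.

222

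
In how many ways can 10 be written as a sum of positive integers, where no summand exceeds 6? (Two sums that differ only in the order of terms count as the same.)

A partial list (first 12 by largest part):
6 + 4
6 + 3 + 1
6 + 2 + 2
6 + 2 + 1 + 1
6 + 1 + 1 + 1 + 1
5 + 5
5 + 4 + 1
5 + 3 + 2
5 + 3 + 1 + 1
5 + 2 + 2 + 1
5 + 2 + 1 + 1 + 1
5 + 1 + 1 + 1 + 1 + 1
…and 23 more, for 35 total.

35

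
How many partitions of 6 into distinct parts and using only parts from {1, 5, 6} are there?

2

Listing the qualifying partitions of 6:
6
5 + 1
Counting gives 2.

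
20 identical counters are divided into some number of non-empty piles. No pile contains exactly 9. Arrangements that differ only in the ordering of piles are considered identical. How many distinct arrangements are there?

571

Systematic enumeration (by largest part, then next-largest, …) yields 571.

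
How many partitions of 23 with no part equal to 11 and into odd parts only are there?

Enumerating by decreasing first part gives 89 partitions in all.

89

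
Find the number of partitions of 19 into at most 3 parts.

A partial list (first 12 by largest part):
19
18+1
17+2
17+1+1
16+3
16+2+1
15+4
15+3+1
15+2+2
14+5
14+4+1
14+3+2
…and 28 more, for 40 total.

40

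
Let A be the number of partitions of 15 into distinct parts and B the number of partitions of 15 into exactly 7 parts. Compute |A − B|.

Partitions of 15 into distinct parts: 27.
Partitions of 15 into exactly 7 parts: 21.
|27 − 21| = 6.

6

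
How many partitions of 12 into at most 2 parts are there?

7

They are:
12
11+1
10+2
9+3
8+4
7+5
6+6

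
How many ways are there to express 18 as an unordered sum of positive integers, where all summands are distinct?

46

There are too many to list fully; the first 12 (by largest part) are:
18
1+17
2+16
3+15
1+2+15
4+14
1+3+14
5+13
1+4+13
2+3+13
6+12
1+5+12
…and 34 more, for 46 total.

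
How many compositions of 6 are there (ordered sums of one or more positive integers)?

The number of compositions of n is 2^(n−1); here 2^5 = 32.

32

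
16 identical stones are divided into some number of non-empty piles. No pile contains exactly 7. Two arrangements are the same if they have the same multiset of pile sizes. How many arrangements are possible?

201

Counting exhaustively, 201 partitions satisfy the conditions.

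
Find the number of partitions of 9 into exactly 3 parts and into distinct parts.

The partitions of 9 that satisfy the conditions:
6 + 2 + 1
5 + 3 + 1
4 + 3 + 2

3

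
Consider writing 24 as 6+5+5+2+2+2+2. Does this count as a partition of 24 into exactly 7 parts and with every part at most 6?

The parts sum to 24, and the condition 'there are exactly 7 summands' holds; the condition 'no summand exceeds 6' holds.

Yes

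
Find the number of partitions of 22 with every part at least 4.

34

A partial list (first 12 by largest part):
22
18+4
17+5
16+6
15+7
14+8
14+4+4
13+9
13+5+4
12+10
12+6+4
12+5+5
…and 22 more, for 34 total.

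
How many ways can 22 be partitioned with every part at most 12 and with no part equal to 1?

180

Systematic enumeration (by largest part, then next-largest, …) yields 180.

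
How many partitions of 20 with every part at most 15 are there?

615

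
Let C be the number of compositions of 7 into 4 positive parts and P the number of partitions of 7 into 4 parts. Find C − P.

Compositions: C(6,3) = 20.
Unordered (partitions into 4 parts): 3.
Difference: 20 − 3 = 17.

17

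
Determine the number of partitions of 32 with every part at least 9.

Listing the qualifying partitions of 32:
32
23, 9
22, 10
21, 11
20, 12
19, 13
18, 14
17, 15
16, 16
14, 9, 9
13, 10, 9
12, 11, 9
12, 10, 10
11, 11, 10

14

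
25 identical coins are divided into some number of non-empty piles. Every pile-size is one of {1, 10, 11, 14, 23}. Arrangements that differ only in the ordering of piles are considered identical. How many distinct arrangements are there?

10

Enumerating:
23 + 1 + 1
14 + 11
14 + 10 + 1
14 + 1 + 1 + 1 + 1 + 1 + 1 + 1 + 1 + 1 + 1 + 1
11 + 11 + 1 + 1 + 1
11 + 10 + 1 + 1 + 1 + 1
11 + 1 + 1 + 1 + 1 + 1 + 1 + 1 + 1 + 1 + 1 + 1 + 1 + 1 + 1
10 + 10 + 1 + 1 + 1 + 1 + 1
10 + 1 + 1 + 1 + 1 + 1 + 1 + 1 + 1 + 1 + 1 + 1 + 1 + 1 + 1 + 1
1 + 1 + 1 + 1 + 1 + 1 + 1 + 1 + 1 + 1 + 1 + 1 + 1 + 1 + 1 + 1 + 1 + 1 + 1 + 1 + 1 + 1 + 1 + 1 + 1
Counting gives 10.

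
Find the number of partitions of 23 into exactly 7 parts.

A full systematic count gives 164.

164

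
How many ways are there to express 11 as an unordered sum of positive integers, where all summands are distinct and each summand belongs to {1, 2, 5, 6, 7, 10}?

Listing the qualifying partitions of 11:
10, 1
6, 5

2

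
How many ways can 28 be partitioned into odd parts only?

222

Enumerating by decreasing first part gives 222 partitions in all.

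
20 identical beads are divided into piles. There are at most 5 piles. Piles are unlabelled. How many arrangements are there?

There are 192 such partitions.

192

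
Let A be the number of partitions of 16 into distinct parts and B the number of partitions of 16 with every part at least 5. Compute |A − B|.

26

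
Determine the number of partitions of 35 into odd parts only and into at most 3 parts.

A partial list (first 12 by largest part):
35
33, 1, 1
31, 3, 1
29, 5, 1
29, 3, 3
27, 7, 1
27, 5, 3
25, 9, 1
25, 7, 3
25, 5, 5
23, 11, 1
23, 9, 3
…and 19 more, for 31 total.

31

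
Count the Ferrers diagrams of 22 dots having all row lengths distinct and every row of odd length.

8

Enumerating:
21, 1
19, 3
17, 5
15, 7
13, 9
13, 5, 3, 1
11, 7, 3, 1
9, 7, 5, 1
Counting gives 8.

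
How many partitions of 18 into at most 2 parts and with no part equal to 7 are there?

9

Listing the qualifying partitions of 18:
18
17,1
16,2
15,3
14,4
13,5
12,6
10,8
9,9
That's 9 in total.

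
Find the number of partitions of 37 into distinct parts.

760

Direct enumeration gives 760 partitions.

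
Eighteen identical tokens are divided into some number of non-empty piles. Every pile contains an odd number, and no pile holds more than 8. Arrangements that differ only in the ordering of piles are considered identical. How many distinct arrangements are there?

A partial list (first 12 by largest part):
7+7+3+1
7+7+1+1+1+1
7+5+5+1
7+5+3+3
7+5+3+1+1+1
7+5+1+1+1+1+1+1
7+3+3+3+1+1
7+3+3+1+1+1+1+1
7+3+1+1+1+1+1+1+1+1
7+1+1+1+1+1+1+1+1+1+1+1
5+5+5+3
5+5+5+1+1+1
…and 15 more, for 27 total.

27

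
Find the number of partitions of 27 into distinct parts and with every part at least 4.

36

There are too many to list fully; the first 12 (by largest part) are:
27
23+4
22+5
21+6
20+7
19+8
18+9
18+5+4
17+10
17+6+4
16+11
16+7+4
…and 24 more, for 36 total.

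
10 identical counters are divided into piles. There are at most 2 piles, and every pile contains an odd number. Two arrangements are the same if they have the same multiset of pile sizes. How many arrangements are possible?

3

Enumerating:
9, 1
7, 3
5, 5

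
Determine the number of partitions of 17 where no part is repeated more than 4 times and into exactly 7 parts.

28

There are too many to list fully; the first 12 (by largest part) are:
1, 1, 1, 1, 2, 2, 9
1, 1, 1, 1, 2, 3, 8
1, 1, 1, 2, 2, 2, 8
1, 1, 1, 1, 2, 4, 7
1, 1, 1, 1, 3, 3, 7
1, 1, 1, 2, 2, 3, 7
1, 1, 2, 2, 2, 2, 7
1, 1, 1, 1, 2, 5, 6
1, 1, 1, 1, 3, 4, 6
1, 1, 1, 2, 2, 4, 6
1, 1, 1, 2, 3, 3, 6
1, 1, 2, 2, 2, 3, 6
…and 16 more, for 28 total.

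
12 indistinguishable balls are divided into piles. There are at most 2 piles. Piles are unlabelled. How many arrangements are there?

The partitions of 12 that satisfy the conditions:
12
11 + 1
10 + 2
9 + 3
8 + 4
7 + 5
6 + 6

7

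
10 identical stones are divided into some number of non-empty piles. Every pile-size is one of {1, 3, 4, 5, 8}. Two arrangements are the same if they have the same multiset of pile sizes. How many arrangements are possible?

13

The partitions of 10 that satisfy the conditions:
1+1+8
5+5
1+4+5
1+1+3+5
1+1+1+1+1+5
1+1+4+4
3+3+4
1+1+1+3+4
1+1+1+1+1+1+4
1+3+3+3
1+1+1+1+3+3
1+1+1+1+1+1+1+3
1+1+1+1+1+1+1+1+1+1
That's 13 in total.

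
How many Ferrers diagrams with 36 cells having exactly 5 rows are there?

A full systematic count gives 748.

748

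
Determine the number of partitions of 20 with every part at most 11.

560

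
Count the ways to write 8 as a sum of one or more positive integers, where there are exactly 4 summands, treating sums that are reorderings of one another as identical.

5

The partitions of 8 that satisfy the conditions:
5 + 1 + 1 + 1
4 + 2 + 1 + 1
3 + 3 + 1 + 1
3 + 2 + 2 + 1
2 + 2 + 2 + 2
Counting gives 5.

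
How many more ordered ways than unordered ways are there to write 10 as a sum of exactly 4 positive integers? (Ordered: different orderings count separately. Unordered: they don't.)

75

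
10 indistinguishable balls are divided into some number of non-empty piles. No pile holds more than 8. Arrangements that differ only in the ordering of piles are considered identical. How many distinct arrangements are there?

40

A partial list (first 12 by largest part):
8,2
8,1,1
7,3
7,2,1
7,1,1,1
6,4
6,3,1
6,2,2
6,2,1,1
6,1,1,1,1
5,5
5,4,1
…and 28 more, for 40 total.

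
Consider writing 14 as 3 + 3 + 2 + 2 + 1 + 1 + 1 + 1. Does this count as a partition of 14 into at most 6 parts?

The parts sum to 14, and the condition 'there are at most 6 summands' is violated.

No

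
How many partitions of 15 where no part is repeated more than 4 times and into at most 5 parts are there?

83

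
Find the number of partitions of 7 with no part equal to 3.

Enumerating:
7
6+1
5+2
5+1+1
4+2+1
4+1+1+1
2+2+2+1
2+2+1+1+1
2+1+1+1+1+1
1+1+1+1+1+1+1
That's 10 in total.

10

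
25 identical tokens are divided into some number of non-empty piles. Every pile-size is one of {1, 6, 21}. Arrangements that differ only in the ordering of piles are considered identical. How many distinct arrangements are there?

6

They are:
21,1,1,1,1
6,6,6,6,1
6,6,6,1,1,1,1,1,1,1
6,6,1,1,1,1,1,1,1,1,1,1,1,1,1
6,1,1,1,1,1,1,1,1,1,1,1,1,1,1,1,1,1,1,1
1,1,1,1,1,1,1,1,1,1,1,1,1,1,1,1,1,1,1,1,1,1,1,1,1
That's 6 in total.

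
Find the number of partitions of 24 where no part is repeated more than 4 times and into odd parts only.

A partial list (first 12 by largest part):
1,23
3,21
1,1,1,21
5,19
1,1,3,19
7,17
1,1,5,17
1,3,3,17
1,1,1,1,3,17
9,15
1,1,7,15
1,3,5,15
…and 50 more, for 62 total.

62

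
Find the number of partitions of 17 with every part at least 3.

The partitions of 17 that satisfy the conditions:
17
14,3
13,4
12,5
11,6
11,3,3
10,7
10,4,3
9,8
9,5,3
9,4,4
8,6,3
8,5,4
8,3,3,3
7,7,3
7,6,4
7,5,5
7,4,3,3
6,6,5
6,5,3,3
6,4,4,3
5,5,4,3
5,4,4,4
5,3,3,3,3
4,4,3,3,3
That's 25 in total.

25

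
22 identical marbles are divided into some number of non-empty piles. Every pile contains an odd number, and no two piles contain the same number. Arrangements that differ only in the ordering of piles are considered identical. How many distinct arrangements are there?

8

They are:
21,1
19,3
17,5
15,7
13,9
13,5,3,1
11,7,3,1
9,7,5,1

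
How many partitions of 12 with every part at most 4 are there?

34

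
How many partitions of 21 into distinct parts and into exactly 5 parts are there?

Enumerating:
11 + 4 + 3 + 2 + 1
10 + 5 + 3 + 2 + 1
9 + 6 + 3 + 2 + 1
9 + 5 + 4 + 2 + 1
8 + 7 + 3 + 2 + 1
8 + 6 + 4 + 2 + 1
8 + 5 + 4 + 3 + 1
7 + 6 + 5 + 2 + 1
7 + 6 + 4 + 3 + 1
7 + 5 + 4 + 3 + 2
Counting gives 10.

10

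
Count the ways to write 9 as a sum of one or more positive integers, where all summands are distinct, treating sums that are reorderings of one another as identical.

8

They are:
9
1+8
2+7
3+6
1+2+6
4+5
1+3+5
2+3+4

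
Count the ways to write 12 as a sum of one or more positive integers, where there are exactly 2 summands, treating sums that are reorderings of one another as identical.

6

Listing the qualifying partitions of 12:
11 + 1
10 + 2
9 + 3
8 + 4
7 + 5
6 + 6
That's 6 in total.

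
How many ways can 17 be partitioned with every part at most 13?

290

Systematic enumeration (by largest part, then next-largest, …) yields 290.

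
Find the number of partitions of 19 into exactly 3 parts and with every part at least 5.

4

They are:
9 + 5 + 5
8 + 6 + 5
7 + 7 + 5
7 + 6 + 6
That's 4 in total.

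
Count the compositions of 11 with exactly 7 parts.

210

Equivalently, choose which 6 of the 10 gaps become plus signs: C(10,6) = 210.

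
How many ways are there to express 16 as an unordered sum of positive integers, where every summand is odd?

32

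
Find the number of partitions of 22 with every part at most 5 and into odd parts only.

23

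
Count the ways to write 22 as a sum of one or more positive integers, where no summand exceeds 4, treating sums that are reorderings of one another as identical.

136

There are 136 such partitions.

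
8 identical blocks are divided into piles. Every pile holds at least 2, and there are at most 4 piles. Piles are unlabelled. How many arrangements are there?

7

They are:
8
2, 6
3, 5
4, 4
2, 2, 4
2, 3, 3
2, 2, 2, 2
Counting gives 7.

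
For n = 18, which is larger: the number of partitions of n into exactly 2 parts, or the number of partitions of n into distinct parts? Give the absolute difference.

37

Partitions of 18 into exactly 2 parts: 9.
Partitions of 18 into distinct parts: 46.
|9 − 46| = 37.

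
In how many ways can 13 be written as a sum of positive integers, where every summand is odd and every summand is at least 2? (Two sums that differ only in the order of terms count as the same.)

3

Listing the qualifying partitions of 13:
13
7 + 3 + 3
5 + 5 + 3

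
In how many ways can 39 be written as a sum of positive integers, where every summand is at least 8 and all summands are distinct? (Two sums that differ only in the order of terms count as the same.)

33

A partial list (first 12 by largest part):
39
31 + 8
30 + 9
29 + 10
28 + 11
27 + 12
26 + 13
25 + 14
24 + 15
23 + 16
22 + 17
22 + 9 + 8
…and 21 more, for 33 total.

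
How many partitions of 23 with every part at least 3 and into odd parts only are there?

15

Enumerating:
23
17,3,3
15,5,3
13,7,3
13,5,5
11,9,3
11,7,5
11,3,3,3,3
9,9,5
9,7,7
9,5,3,3,3
7,7,3,3,3
7,5,5,3,3
5,5,5,5,3
5,3,3,3,3,3,3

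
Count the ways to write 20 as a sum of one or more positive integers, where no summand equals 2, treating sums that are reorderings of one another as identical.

242

Enumerating by decreasing first part gives 242 partitions in all.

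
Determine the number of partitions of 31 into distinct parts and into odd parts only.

Listing the qualifying partitions of 31:
31
27 + 3 + 1
25 + 5 + 1
23 + 7 + 1
23 + 5 + 3
21 + 9 + 1
21 + 7 + 3
19 + 11 + 1
19 + 9 + 3
19 + 7 + 5
17 + 13 + 1
17 + 11 + 3
17 + 9 + 5
15 + 13 + 3
15 + 11 + 5
15 + 9 + 7
15 + 7 + 5 + 3 + 1
13 + 11 + 7
13 + 9 + 5 + 3 + 1
11 + 9 + 7 + 3 + 1

20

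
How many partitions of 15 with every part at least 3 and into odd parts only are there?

Enumerating:
15
3,3,9
3,5,7
5,5,5
3,3,3,3,3

5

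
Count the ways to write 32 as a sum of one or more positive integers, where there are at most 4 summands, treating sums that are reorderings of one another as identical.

Direct enumeration gives 351 partitions.

351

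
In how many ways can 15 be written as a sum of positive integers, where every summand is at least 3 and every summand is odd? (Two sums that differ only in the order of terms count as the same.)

5

Listing the qualifying partitions of 15:
15
3 + 3 + 9
3 + 5 + 7
5 + 5 + 5
3 + 3 + 3 + 3 + 3
Counting gives 5.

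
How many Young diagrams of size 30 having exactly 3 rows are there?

75

A full systematic count gives 75.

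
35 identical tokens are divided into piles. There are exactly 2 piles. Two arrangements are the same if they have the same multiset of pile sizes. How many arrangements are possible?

17

They are:
34 + 1
33 + 2
32 + 3
31 + 4
30 + 5
29 + 6
28 + 7
27 + 8
26 + 9
25 + 10
24 + 11
23 + 12
22 + 13
21 + 14
20 + 15
19 + 16
18 + 17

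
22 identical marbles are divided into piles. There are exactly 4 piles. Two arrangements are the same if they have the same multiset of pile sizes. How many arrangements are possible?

A full systematic count gives 84.

84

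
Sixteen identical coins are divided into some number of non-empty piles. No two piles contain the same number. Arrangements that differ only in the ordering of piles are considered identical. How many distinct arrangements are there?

A partial list (first 12 by largest part):
16
15,1
14,2
13,3
13,2,1
12,4
12,3,1
11,5
11,4,1
11,3,2
10,6
10,5,1
…and 20 more, for 32 total.

32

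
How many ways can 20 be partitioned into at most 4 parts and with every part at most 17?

104

Counting exhaustively, 104 partitions satisfy the conditions.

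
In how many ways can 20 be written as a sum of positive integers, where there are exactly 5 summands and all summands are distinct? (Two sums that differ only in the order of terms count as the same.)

7

They are:
10,4,3,2,1
9,5,3,2,1
8,6,3,2,1
8,5,4,2,1
7,6,4,2,1
7,5,4,3,1
6,5,4,3,2
Counting gives 7.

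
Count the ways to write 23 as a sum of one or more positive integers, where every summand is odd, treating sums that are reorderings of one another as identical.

104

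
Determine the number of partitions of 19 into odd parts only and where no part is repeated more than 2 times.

16

They are:
19
1+1+17
1+3+15
1+5+13
3+3+13
1+7+11
3+5+11
1+1+3+3+11
1+9+9
3+7+9
5+5+9
1+1+3+5+9
5+7+7
1+1+3+7+7
1+1+5+5+7
1+3+3+5+7
Counting gives 16.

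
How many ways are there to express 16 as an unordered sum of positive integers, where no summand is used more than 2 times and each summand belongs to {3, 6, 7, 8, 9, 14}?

3

Enumerating:
9, 7
8, 8
7, 6, 3
That's 3 in total.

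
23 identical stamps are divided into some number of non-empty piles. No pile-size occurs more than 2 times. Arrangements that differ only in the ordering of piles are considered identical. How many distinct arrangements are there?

355

Direct enumeration gives 355 partitions.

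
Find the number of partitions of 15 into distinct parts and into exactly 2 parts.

The partitions of 15 that satisfy the conditions:
1 + 14
2 + 13
3 + 12
4 + 11
5 + 10
6 + 9
7 + 8

7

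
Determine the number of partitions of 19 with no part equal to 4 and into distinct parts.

A partial list (first 12 by largest part):
19
18+1
17+2
16+3
16+2+1
15+3+1
14+5
14+3+2
13+6
13+5+1
13+3+2+1
12+7
…and 24 more, for 36 total.

36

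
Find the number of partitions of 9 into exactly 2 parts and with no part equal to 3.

3

They are:
8+1
7+2
5+4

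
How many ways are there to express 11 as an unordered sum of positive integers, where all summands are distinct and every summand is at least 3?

4

They are:
11
8+3
7+4
6+5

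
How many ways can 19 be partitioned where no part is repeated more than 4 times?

325

Enumerating by decreasing first part gives 325 partitions in all.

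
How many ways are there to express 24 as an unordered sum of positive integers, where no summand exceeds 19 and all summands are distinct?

Direct enumeration gives 115 partitions.

115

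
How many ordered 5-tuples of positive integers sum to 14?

715

By stars and bars with positive parts, the count is C(13,4) = 715.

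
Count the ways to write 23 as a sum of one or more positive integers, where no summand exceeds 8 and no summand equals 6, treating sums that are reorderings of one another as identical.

Systematic enumeration (by largest part, then next-largest, …) yields 534.

534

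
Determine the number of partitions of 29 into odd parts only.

Direct enumeration gives 256 partitions.

256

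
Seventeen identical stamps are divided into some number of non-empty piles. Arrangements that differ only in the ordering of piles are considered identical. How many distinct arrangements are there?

Counting exhaustively, 297 partitions satisfy the conditions.

297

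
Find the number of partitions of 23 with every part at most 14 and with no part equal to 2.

426

There are 426 such partitions.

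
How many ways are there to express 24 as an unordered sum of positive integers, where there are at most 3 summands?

A partial list (first 12 by largest part):
24
23+1
22+2
22+1+1
21+3
21+2+1
20+4
20+3+1
20+2+2
19+5
19+4+1
19+3+2
…and 49 more, for 61 total.

61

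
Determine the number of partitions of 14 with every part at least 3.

13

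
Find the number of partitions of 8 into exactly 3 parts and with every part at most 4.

3

Enumerating:
4 + 3 + 1
4 + 2 + 2
3 + 3 + 2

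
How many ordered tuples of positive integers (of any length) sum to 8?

Each of the 7 gaps between 8 units is either a break or not: 2^7 = 128.

128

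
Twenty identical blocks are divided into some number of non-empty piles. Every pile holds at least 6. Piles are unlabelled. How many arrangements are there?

8

Enumerating:
20
6,14
7,13
8,12
9,11
10,10
6,6,8
6,7,7
That's 8 in total.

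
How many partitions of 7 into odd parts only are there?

5

The partitions of 7 that satisfy the conditions:
7
5 + 1 + 1
3 + 3 + 1
3 + 1 + 1 + 1 + 1
1 + 1 + 1 + 1 + 1 + 1 + 1
Counting gives 5.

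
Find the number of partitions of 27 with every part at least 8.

Enumerating:
27
19+8
18+9
17+10
16+11
15+12
14+13
11+8+8
10+9+8
9+9+9
That's 10 in total.

10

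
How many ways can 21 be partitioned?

Enumerating by decreasing first part gives 792 partitions in all.

792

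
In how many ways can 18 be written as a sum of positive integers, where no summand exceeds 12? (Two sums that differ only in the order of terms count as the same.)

366

A full systematic count gives 366.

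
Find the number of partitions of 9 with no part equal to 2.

15

Listing the qualifying partitions of 9:
9
1,8
1,1,7
3,6
1,1,1,6
4,5
1,3,5
1,1,1,1,5
1,4,4
1,1,3,4
1,1,1,1,1,4
3,3,3
1,1,1,3,3
1,1,1,1,1,1,3
1,1,1,1,1,1,1,1,1
Counting gives 15.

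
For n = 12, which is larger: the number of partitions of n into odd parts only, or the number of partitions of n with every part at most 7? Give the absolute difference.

50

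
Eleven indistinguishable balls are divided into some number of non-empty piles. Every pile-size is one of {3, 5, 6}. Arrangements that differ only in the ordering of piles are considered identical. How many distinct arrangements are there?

2

Enumerating:
6+5
5+3+3
That's 2 in total.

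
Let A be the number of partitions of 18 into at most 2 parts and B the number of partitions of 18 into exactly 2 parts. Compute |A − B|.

1

Partitions of 18 into at most 2 parts: 10.
Partitions of 18 into exactly 2 parts: 9.
|10 − 9| = 1.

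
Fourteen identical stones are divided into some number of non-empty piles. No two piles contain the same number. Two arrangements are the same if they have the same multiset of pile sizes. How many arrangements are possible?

Listing the qualifying partitions of 14:
14
1 + 13
2 + 12
3 + 11
1 + 2 + 11
4 + 10
1 + 3 + 10
5 + 9
1 + 4 + 9
2 + 3 + 9
6 + 8
1 + 5 + 8
2 + 4 + 8
1 + 2 + 3 + 8
1 + 6 + 7
2 + 5 + 7
3 + 4 + 7
1 + 2 + 4 + 7
3 + 5 + 6
1 + 2 + 5 + 6
1 + 3 + 4 + 6
2 + 3 + 4 + 5

22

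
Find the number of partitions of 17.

Counting exhaustively, 297 partitions satisfy the conditions.

297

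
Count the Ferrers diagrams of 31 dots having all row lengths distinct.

340

Enumerating by decreasing first part gives 340 partitions in all.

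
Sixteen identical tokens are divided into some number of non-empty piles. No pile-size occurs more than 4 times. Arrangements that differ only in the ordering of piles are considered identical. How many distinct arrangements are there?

164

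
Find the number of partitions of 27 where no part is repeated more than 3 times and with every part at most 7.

272

Direct enumeration gives 272 partitions.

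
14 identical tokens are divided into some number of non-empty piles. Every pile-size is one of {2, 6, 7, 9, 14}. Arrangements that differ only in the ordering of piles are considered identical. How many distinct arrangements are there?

5

Listing the qualifying partitions of 14:
14
7+7
2+6+6
2+2+2+2+6
2+2+2+2+2+2+2
Counting gives 5.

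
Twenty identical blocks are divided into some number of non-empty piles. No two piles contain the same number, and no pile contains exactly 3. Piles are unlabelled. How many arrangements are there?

40

There are too many to list fully; the first 12 (by largest part) are:
20
19 + 1
18 + 2
17 + 2 + 1
16 + 4
15 + 5
15 + 4 + 1
14 + 6
14 + 5 + 1
14 + 4 + 2
13 + 7
13 + 6 + 1
…and 28 more, for 40 total.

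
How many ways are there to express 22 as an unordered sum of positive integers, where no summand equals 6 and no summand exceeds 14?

728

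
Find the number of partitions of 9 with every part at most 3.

Enumerating:
3, 3, 3
3, 3, 2, 1
3, 3, 1, 1, 1
3, 2, 2, 2
3, 2, 2, 1, 1
3, 2, 1, 1, 1, 1
3, 1, 1, 1, 1, 1, 1
2, 2, 2, 2, 1
2, 2, 2, 1, 1, 1
2, 2, 1, 1, 1, 1, 1
2, 1, 1, 1, 1, 1, 1, 1
1, 1, 1, 1, 1, 1, 1, 1, 1

12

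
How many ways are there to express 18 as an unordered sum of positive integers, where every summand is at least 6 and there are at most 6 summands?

Listing the qualifying partitions of 18:
18
6,12
7,11
8,10
9,9
6,6,6

6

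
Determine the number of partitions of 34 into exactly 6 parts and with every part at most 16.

734

Enumerating by decreasing first part gives 734 partitions in all.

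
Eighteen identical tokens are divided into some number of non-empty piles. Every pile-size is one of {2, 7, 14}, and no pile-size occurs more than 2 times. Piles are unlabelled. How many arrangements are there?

2

They are:
14 + 2 + 2
7 + 7 + 2 + 2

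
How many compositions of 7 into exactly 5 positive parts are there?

15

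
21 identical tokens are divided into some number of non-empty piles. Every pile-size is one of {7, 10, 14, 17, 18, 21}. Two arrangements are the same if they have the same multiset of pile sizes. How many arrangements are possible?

Listing the qualifying partitions of 21:
21
14 + 7
7 + 7 + 7
That's 3 in total.

3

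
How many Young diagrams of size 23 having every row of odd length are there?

There are 104 such partitions.

104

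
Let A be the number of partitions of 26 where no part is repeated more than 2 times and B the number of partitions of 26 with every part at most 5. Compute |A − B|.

Partitions of 26 where no part is repeated more than 2 times: 617.
Partitions of 26 with every part at most 5: 427.
|617 − 427| = 190.

190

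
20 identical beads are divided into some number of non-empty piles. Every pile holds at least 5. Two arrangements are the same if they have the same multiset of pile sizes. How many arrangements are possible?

13

Listing the qualifying partitions of 20:
20
15,5
14,6
13,7
12,8
11,9
10,10
10,5,5
9,6,5
8,7,5
8,6,6
7,7,6
5,5,5,5
That's 13 in total.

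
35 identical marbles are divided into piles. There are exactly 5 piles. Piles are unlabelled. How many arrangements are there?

674

Enumerating by decreasing first part gives 674 partitions in all.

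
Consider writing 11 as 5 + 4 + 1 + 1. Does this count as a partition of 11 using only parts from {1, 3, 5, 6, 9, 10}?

No

The parts sum to 11, and the condition 'each summand belongs to {1, 3, 5, 6, 9, 10}' is violated.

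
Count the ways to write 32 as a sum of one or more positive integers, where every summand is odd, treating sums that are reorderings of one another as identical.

390

A full systematic count gives 390.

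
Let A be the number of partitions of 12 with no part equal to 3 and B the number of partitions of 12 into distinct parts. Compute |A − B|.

Partitions of 12 with no part equal to 3: 47.
Partitions of 12 into distinct parts: 15.
|47 − 15| = 32.

32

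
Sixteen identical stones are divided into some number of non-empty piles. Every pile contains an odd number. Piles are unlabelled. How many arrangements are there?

There are too many to list fully; the first 12 (by largest part) are:
15+1
13+3
13+1+1+1
11+5
11+3+1+1
11+1+1+1+1+1
9+7
9+5+1+1
9+3+3+1
9+3+1+1+1+1
9+1+1+1+1+1+1+1
7+7+1+1
…and 20 more, for 32 total.

32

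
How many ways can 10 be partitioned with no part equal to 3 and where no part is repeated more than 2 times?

The partitions of 10 that satisfy the conditions:
10
9+1
8+2
8+1+1
7+2+1
6+4
6+2+2
6+2+1+1
5+5
5+4+1
5+2+2+1
4+4+2
4+4+1+1
4+2+2+1+1

14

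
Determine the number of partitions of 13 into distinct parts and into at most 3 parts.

15

The partitions of 13 that satisfy the conditions:
13
12, 1
11, 2
10, 3
10, 2, 1
9, 4
9, 3, 1
8, 5
8, 4, 1
8, 3, 2
7, 6
7, 5, 1
7, 4, 2
6, 5, 2
6, 4, 3
That's 15 in total.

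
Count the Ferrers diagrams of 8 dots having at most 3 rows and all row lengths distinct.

6

Listing the qualifying partitions of 8:
8
7,1
6,2
5,3
5,2,1
4,3,1
That's 6 in total.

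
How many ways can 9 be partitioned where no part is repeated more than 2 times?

16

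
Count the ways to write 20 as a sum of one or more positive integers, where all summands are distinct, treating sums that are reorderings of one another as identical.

There are too many to list fully; the first 12 (by largest part) are:
20
1,19
2,18
3,17
1,2,17
4,16
1,3,16
5,15
1,4,15
2,3,15
6,14
1,5,14
…and 52 more, for 64 total.

64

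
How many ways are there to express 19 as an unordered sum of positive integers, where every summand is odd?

A partial list (first 12 by largest part):
19
1, 1, 17
1, 3, 15
1, 1, 1, 1, 15
1, 5, 13
3, 3, 13
1, 1, 1, 3, 13
1, 1, 1, 1, 1, 1, 13
1, 7, 11
3, 5, 11
1, 1, 1, 5, 11
1, 1, 3, 3, 11
…and 42 more, for 54 total.

54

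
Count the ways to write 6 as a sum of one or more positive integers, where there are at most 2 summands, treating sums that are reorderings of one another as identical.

The partitions of 6 that satisfy the conditions:
6
5, 1
4, 2
3, 3

4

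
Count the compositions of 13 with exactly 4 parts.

220

A composition of 13 into 4 positive parts is chosen by placing 3 dividers among the 12 gaps between 13 units: C(12,3) = 220.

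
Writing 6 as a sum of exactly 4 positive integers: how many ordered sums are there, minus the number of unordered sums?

Ordered (compositions into 4 parts): C(5,3) = 10.
Partitions of 6 into exactly 4 parts: 2.
Difference: 10 − 2 = 8.

8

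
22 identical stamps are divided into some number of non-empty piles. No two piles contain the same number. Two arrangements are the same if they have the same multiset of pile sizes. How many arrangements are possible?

Direct enumeration gives 89 partitions.

89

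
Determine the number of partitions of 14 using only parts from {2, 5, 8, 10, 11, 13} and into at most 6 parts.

They are:
10 + 2 + 2
8 + 2 + 2 + 2
5 + 5 + 2 + 2

3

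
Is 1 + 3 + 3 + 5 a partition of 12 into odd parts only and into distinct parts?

No

The parts sum to 12, and the condition 'all summands are distinct' is violated.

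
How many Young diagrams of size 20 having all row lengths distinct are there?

There are too many to list fully; the first 12 (by largest part) are:
20
19+1
18+2
17+3
17+2+1
16+4
16+3+1
15+5
15+4+1
15+3+2
14+6
14+5+1
…and 52 more, for 64 total.

64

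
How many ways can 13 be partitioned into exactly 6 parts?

14

The partitions of 13 that satisfy the conditions:
8,1,1,1,1,1
7,2,1,1,1,1
6,3,1,1,1,1
6,2,2,1,1,1
5,4,1,1,1,1
5,3,2,1,1,1
5,2,2,2,1,1
4,4,2,1,1,1
4,3,3,1,1,1
4,3,2,2,1,1
4,2,2,2,2,1
3,3,3,2,1,1
3,3,2,2,2,1
3,2,2,2,2,2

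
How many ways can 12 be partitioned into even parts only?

They are:
12
10, 2
8, 4
8, 2, 2
6, 6
6, 4, 2
6, 2, 2, 2
4, 4, 4
4, 4, 2, 2
4, 2, 2, 2, 2
2, 2, 2, 2, 2, 2
That's 11 in total.

11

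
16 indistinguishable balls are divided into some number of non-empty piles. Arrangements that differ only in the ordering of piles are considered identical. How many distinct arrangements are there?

231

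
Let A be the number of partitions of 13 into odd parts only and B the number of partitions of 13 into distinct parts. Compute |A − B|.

Partitions of 13 into odd parts only: 18.
Partitions of 13 into distinct parts: 18.
|18 − 18| = 0.

0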